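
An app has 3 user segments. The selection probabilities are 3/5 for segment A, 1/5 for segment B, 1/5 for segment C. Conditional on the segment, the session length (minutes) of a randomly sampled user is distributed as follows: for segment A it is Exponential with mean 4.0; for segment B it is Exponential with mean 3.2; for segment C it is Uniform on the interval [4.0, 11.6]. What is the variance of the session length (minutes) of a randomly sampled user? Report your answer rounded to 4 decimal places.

Per component, A: μ=4, E[X²]=32; B: μ=3.2, E[X²]=20.48; C: μ=7.8, E[X²]=65.6533.
E[X] = 0.6·4 + 0.2·3.2 + 0.2·7.8 = 4.6.
E[X²] = 0.6·32 + 0.2·20.48 + 0.2·65.6533 = 36.4267.
Var(X) = E[X²] − (E[X])² = 36.4267 − 21.16 = 15.2667.

15.2667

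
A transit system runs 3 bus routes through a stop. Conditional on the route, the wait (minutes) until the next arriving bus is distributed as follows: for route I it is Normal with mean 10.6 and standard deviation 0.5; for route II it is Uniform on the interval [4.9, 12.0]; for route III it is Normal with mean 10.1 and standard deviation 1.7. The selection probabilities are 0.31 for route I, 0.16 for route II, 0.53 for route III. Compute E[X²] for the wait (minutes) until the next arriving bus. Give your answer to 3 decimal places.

102.603

For each component E[X²] = Var + (mean)², giving I: 112.61; II: 75.6033; III: 104.9.
Overall E[X²] = 0.31·112.61 + 0.16·75.6033 + 0.53·104.9 = 102.603.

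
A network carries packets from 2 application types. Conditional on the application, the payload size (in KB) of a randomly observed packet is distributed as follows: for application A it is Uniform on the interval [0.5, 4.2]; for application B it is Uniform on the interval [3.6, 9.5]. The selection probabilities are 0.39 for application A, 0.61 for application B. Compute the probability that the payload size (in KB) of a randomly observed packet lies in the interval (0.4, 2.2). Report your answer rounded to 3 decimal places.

Conditional on each application, P(0.4 < X < 2.2): A: 0.459459; B: 0.
By total probability, P(0.4 < X < 2.2) = 0.39·0.459459 + 0.61·0 = 0.179189.

0.179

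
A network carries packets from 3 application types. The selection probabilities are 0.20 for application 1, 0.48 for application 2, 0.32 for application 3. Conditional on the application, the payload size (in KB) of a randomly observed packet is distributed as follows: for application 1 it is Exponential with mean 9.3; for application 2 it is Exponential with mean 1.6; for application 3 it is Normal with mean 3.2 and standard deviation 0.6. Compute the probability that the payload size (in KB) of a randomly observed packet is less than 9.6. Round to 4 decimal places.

Conditional on each application, P(X < 9.6): 1: 0.643798; 2: 0.997521; 3: 1.
By total probability, P(X < 9.6) = 0.2·0.643798 + 0.48·0.997521 + 0.32·1 = 0.92757.

0.9276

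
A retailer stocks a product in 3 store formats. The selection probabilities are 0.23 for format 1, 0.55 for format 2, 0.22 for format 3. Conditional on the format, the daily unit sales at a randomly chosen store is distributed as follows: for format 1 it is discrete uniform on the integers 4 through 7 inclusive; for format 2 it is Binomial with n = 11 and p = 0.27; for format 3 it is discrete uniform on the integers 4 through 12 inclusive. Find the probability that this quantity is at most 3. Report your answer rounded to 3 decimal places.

Conditional on each format, P(X ≤ 3): 1: 0; 2: 0.656971; 3: 0.
By total probability, P(X ≤ 3) = 0.23·0 + 0.55·0.656971 + 0.22·0 = 0.361334.

0.361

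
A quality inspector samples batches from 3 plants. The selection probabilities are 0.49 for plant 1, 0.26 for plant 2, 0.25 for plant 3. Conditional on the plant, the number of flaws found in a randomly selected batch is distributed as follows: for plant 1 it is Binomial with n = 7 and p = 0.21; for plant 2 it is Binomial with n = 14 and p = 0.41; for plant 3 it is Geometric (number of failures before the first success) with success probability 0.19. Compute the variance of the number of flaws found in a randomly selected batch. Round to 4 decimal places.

10.4793

Per component, 1: μ=1.47, E[X²]=3.3222; 2: μ=5.74, E[X²]=36.3342; 3: μ=4.26316, E[X²]=40.6122.
E[X] = 0.49·1.47 + 0.26·5.74 + 0.25·4.26316 = 3.27849.
E[X²] = 0.49·3.3222 + 0.26·36.3342 + 0.25·40.6122 = 21.2278.
Var(X) = E[X²] − (E[X])² = 21.2278 − 10.7485 = 10.4793.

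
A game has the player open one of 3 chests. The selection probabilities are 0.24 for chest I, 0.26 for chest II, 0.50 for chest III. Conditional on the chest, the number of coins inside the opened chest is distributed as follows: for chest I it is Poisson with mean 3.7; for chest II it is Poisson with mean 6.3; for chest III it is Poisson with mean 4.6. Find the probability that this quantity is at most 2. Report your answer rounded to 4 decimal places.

0.1628

Conditional on each chest, P(X ≤ 2): I: 0.285433; II: 0.0498465; III: 0.162639.
By total probability, P(X ≤ 2) = 0.24·0.285433 + 0.26·0.0498465 + 0.5·0.162639 = 0.162783.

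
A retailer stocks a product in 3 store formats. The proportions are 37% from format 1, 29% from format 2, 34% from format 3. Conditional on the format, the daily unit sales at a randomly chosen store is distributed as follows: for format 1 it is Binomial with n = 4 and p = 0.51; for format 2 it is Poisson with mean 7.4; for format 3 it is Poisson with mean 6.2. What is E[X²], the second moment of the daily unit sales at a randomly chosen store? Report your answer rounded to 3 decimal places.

35.114

For each component E[X²] = Var + (mean)², giving 1: 5.1612; 2: 62.16; 3: 44.64.
Overall E[X²] = 0.37·5.1612 + 0.29·62.16 + 0.34·44.64 = 35.1136.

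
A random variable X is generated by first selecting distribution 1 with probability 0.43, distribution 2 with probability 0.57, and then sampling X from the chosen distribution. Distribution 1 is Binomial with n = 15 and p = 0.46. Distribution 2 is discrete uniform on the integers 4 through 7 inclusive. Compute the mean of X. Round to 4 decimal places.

Component means — 1: 6.9; 2: 5.5.
E[X] = 0.43·6.9 + 0.57·5.5 = 6.102.

6.1020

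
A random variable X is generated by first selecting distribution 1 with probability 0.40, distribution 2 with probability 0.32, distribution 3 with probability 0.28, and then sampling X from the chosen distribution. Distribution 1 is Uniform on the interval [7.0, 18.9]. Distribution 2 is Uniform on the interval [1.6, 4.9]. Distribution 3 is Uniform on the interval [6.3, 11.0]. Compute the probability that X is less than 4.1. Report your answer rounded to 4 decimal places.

0.2424

Conditional on each component, P(X < 4.1): 1: 0; 2: 0.757576; 3: 0.
By total probability, P(X < 4.1) = 0.4·0 + 0.32·0.757576 + 0.28·0 = 0.242424.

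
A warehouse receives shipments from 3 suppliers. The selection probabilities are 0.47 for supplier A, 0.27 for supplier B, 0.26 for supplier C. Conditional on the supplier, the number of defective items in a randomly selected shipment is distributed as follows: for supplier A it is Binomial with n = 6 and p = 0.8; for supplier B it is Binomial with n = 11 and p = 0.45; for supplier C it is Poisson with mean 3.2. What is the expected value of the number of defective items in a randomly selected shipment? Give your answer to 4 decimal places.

Component means — A: 4.8; B: 4.95; C: 3.2.
E[X] = 0.47·4.8 + 0.27·4.95 + 0.26·3.2 = 4.4245.

4.4245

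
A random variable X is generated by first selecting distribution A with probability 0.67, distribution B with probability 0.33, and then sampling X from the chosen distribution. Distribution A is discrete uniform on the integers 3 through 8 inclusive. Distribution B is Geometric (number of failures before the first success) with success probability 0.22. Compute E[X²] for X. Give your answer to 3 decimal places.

For each component E[X²] = Var + (mean)², giving A: 33.1667; B: 28.686.
Overall E[X²] = 0.67·33.1667 + 0.33·28.686 = 31.688.

31.688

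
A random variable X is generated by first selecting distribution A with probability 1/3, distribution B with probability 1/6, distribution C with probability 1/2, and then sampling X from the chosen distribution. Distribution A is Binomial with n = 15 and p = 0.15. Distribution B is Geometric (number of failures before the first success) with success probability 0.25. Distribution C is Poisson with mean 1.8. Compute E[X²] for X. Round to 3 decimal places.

8.345

For each component E[X²] = Var + (mean)², giving A: 6.975; B: 21; C: 5.04.
Overall E[X²] = 0.333333·6.975 + 0.166667·21 + 0.5·5.04 = 8.345.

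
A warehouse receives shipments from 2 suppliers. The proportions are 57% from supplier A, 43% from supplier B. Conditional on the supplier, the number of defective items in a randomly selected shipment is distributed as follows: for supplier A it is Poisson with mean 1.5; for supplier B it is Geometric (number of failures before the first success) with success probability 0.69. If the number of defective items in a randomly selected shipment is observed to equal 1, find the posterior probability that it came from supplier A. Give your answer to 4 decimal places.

Likelihoods P(X=1 | ·): A: 0.334695; B: 0.2139.
Posterior ∝ prior × likelihood. Numerator for A: 0.57·0.334695 = 0.190776.
Normalizing constant: 0.57·0.334695 + 0.43·0.2139 = 0.282753.
P(A | observation) = 0.190776 / 0.282753 = 0.674709.

0.6747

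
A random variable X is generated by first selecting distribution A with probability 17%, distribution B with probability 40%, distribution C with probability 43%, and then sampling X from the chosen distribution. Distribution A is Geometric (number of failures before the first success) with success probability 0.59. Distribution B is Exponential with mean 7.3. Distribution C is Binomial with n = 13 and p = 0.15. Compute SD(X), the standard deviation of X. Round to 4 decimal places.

Per component, A: μ=0.694915, E[X²]=1.66073; B: μ=7.3, E[X²]=106.58; C: μ=1.95, E[X²]=5.46.
E[X] = 0.17·0.694915 + 0.4·7.3 + 0.43·1.95 = 3.87664.
E[X²] = 0.17·1.66073 + 0.4·106.58 + 0.43·5.46 = 45.2621.
Var(X) = E[X²] − (E[X])² = 45.2621 − 15.0283 = 30.2338.
SD(X) = √30.2338 = 5.49853.

5.4985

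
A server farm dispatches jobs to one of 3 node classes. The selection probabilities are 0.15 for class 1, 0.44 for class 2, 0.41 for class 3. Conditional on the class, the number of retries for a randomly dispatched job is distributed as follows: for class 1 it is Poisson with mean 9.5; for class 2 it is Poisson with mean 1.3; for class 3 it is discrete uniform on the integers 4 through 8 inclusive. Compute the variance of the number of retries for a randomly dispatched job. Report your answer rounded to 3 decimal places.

11.993

Per component, 1: μ=9.5, E[X²]=99.75; 2: μ=1.3, E[X²]=2.99; 3: μ=6, E[X²]=38.
E[X] = 0.15·9.5 + 0.44·1.3 + 0.41·6 = 4.457.
E[X²] = 0.15·99.75 + 0.44·2.99 + 0.41·38 = 31.8581.
Var(X) = E[X²] − (E[X])² = 31.8581 − 19.8648 = 11.9933.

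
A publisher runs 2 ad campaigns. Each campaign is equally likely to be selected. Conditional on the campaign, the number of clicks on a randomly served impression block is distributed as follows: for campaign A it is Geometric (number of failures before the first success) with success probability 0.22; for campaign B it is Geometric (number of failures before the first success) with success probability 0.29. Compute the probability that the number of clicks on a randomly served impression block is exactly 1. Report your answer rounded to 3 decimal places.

Conditional on each campaign, P(X = 1): A: 0.1716; B: 0.2059.
By total probability, P(X = 1) = 0.5·0.1716 + 0.5·0.2059 = 0.18875.

0.189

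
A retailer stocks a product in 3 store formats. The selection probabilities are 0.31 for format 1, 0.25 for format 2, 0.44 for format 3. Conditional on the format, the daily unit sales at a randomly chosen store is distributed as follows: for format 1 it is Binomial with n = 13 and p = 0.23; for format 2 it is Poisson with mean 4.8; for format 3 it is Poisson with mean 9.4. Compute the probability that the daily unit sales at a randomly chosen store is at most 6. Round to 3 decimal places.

Conditional on each format, P(X ≤ 6): 1: 0.984583; 2: 0.790805; 3: 0.172733.
By total probability, P(X ≤ 6) = 0.31·0.984583 + 0.25·0.790805 + 0.44·0.172733 = 0.578924.

0.579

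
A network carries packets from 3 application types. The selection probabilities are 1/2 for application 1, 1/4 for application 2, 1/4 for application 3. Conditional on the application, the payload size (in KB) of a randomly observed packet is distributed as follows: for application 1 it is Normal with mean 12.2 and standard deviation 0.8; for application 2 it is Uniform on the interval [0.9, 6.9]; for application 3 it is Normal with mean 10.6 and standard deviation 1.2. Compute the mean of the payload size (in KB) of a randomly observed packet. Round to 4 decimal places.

Component means — 1: 12.2; 2: 3.9; 3: 10.6.
E[X] = 0.5·12.2 + 0.25·3.9 + 0.25·10.6 = 9.725.

9.7250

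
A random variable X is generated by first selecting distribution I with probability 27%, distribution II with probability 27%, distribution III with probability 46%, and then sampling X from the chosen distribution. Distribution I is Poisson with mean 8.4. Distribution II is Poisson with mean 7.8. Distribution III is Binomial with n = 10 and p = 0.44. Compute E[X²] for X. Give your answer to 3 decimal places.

For each component E[X²] = Var + (mean)², giving I: 78.96; II: 68.64; III: 21.824.
Overall E[X²] = 0.27·78.96 + 0.27·68.64 + 0.46·21.824 = 49.891.

49.891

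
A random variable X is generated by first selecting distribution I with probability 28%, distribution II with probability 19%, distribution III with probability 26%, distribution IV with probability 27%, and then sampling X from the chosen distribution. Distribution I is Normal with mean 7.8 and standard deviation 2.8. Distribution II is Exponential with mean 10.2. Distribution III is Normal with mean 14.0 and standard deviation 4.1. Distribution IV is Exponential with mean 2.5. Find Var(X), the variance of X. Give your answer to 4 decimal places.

46.2882

Per component, I: μ=7.8, E[X²]=68.68; II: μ=10.2, E[X²]=208.08; III: μ=14, E[X²]=212.81; IV: μ=2.5, E[X²]=12.5.
E[X] = 0.28·7.8 + 0.19·10.2 + 0.26·14 + 0.27·2.5 = 8.437.
E[X²] = 0.28·68.68 + 0.19·208.08 + 0.26·212.81 + 0.27·12.5 = 117.471.
Var(X) = E[X²] − (E[X])² = 117.471 − 71.183 = 46.2882.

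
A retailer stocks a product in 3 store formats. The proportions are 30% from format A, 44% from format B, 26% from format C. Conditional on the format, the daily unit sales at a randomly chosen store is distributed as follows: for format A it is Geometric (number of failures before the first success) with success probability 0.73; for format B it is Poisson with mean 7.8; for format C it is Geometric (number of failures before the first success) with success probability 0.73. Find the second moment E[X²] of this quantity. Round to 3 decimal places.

30.562

For each component E[X²] = Var + (mean)², giving A: 0.64346; B: 68.64; C: 0.64346.
Overall E[X²] = 0.3·0.64346 + 0.44·68.64 + 0.26·0.64346 = 30.5619.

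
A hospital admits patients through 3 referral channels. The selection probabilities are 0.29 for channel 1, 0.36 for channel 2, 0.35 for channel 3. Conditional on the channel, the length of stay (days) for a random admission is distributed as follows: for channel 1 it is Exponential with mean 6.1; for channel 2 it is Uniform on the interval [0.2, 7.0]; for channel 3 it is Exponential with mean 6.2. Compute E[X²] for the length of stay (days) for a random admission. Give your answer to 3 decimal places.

54.543

For each component E[X²] = Var + (mean)², giving 1: 74.42; 2: 16.8133; 3: 76.88.
Overall E[X²] = 0.29·74.42 + 0.36·16.8133 + 0.35·76.88 = 54.5426.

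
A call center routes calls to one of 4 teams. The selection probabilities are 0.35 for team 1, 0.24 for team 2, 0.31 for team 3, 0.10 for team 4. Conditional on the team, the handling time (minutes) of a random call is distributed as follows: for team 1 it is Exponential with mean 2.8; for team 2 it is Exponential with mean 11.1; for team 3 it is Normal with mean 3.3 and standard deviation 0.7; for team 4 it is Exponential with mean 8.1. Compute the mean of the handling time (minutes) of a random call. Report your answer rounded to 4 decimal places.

5.4770

Component means — 1: 2.8; 2: 11.1; 3: 3.3; 4: 8.1.
E[X] = 0.35·2.8 + 0.24·11.1 + 0.31·3.3 + 0.1·8.1 = 5.477.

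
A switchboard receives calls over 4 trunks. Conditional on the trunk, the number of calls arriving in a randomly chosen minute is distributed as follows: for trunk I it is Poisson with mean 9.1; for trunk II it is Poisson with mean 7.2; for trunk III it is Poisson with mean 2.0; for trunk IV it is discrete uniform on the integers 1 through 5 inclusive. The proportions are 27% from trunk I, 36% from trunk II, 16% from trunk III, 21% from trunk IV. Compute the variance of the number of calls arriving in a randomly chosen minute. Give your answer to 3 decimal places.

Per component, I: μ=9.1, E[X²]=91.91; II: μ=7.2, E[X²]=59.04; III: μ=2, E[X²]=6; IV: μ=3, E[X²]=11.
E[X] = 0.27·9.1 + 0.36·7.2 + 0.16·2 + 0.21·3 = 5.999.
E[X²] = 0.27·91.91 + 0.36·59.04 + 0.16·6 + 0.21·11 = 49.3401.
Var(X) = E[X²] − (E[X])² = 49.3401 − 35.988 = 13.3521.

13.352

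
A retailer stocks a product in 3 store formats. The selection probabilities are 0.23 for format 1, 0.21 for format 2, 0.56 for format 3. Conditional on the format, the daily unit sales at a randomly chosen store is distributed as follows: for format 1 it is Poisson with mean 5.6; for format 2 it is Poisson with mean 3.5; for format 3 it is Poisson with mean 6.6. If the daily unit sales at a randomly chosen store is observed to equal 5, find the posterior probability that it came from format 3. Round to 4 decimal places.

Likelihoods P(X=5 | ·): 1: 0.169711; 2: 0.132169; 3: 0.141969.
Posterior ∝ prior × likelihood. Numerator for 3: 0.56·0.141969 = 0.0795029.
Normalizing constant: 0.23·0.169711 + 0.21·0.132169 + 0.56·0.141969 = 0.146292.
P(3 | observation) = 0.0795029 / 0.146292 = 0.543454.

0.5435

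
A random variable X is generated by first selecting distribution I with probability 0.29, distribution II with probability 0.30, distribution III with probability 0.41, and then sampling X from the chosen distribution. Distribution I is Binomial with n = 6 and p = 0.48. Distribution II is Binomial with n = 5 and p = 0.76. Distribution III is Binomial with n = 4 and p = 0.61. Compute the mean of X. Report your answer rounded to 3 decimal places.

Component means — I: 2.88; II: 3.8; III: 2.44.
E[X] = 0.29·2.88 + 0.3·3.8 + 0.41·2.44 = 2.9756.

2.976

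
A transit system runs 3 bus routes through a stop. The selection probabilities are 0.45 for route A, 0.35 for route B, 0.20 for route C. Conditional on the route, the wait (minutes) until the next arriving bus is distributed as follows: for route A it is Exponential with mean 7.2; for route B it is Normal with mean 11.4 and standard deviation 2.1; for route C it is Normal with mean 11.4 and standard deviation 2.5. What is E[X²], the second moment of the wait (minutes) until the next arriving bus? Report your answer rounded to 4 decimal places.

For each component E[X²] = Var + (mean)², giving A: 103.68; B: 134.37; C: 136.21.
Overall E[X²] = 0.45·103.68 + 0.35·134.37 + 0.2·136.21 = 120.928.

120.9275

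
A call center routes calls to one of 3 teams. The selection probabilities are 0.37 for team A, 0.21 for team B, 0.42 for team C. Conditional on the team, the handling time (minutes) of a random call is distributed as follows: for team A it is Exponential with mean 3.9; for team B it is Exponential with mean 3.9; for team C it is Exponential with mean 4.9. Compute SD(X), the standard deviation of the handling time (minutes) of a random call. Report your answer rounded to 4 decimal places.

Per component, A: μ=3.9, E[X²]=30.42; B: μ=3.9, E[X²]=30.42; C: μ=4.9, E[X²]=48.02.
E[X] = 0.37·3.9 + 0.21·3.9 + 0.42·4.9 = 4.32.
E[X²] = 0.37·30.42 + 0.21·30.42 + 0.42·48.02 = 37.812.
Var(X) = E[X²] − (E[X])² = 37.812 − 18.6624 = 19.1496.
SD(X) = √19.1496 = 4.37603.

4.3760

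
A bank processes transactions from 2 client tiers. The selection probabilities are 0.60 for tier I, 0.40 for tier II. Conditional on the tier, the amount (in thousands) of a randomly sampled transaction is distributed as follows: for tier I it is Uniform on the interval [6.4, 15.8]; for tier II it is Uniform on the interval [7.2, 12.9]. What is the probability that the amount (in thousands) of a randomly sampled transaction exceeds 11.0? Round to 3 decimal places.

Conditional on each tier, P(X > 11.0): I: 0.510638; II: 0.333333.
By total probability, P(X > 11.0) = 0.6·0.510638 + 0.4·0.333333 = 0.439716.

0.440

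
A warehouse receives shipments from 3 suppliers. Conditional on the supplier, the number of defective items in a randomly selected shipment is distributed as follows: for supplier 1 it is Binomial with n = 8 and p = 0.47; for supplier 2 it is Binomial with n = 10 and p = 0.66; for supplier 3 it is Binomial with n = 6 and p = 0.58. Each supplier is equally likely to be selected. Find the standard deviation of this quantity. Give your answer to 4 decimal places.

Per component, 1: μ=3.76, E[X²]=16.1304; 2: μ=6.6, E[X²]=45.804; 3: μ=3.48, E[X²]=13.572.
E[X] = 0.333333·3.76 + 0.333333·6.6 + 0.333333·3.48 = 4.61333.
E[X²] = 0.333333·16.1304 + 0.333333·45.804 + 0.333333·13.572 = 25.1688.
Var(X) = E[X²] − (E[X])² = 25.1688 − 21.2828 = 3.88596.
SD(X) = √3.88596 = 1.97128.

1.9713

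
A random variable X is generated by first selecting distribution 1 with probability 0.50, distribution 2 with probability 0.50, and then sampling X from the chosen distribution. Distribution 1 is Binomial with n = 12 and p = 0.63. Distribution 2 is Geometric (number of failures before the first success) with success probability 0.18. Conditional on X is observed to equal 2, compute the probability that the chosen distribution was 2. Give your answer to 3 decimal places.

0.990

Likelihoods P(X=2 | ·): 1: 0.00125963; 2: 0.121032.
Posterior ∝ prior × likelihood. Numerator for 2: 0.5·0.121032 = 0.060516.
Normalizing constant: 0.5·0.00125963 + 0.5·0.121032 = 0.0611458.
P(2 | observation) = 0.060516 / 0.0611458 = 0.9897.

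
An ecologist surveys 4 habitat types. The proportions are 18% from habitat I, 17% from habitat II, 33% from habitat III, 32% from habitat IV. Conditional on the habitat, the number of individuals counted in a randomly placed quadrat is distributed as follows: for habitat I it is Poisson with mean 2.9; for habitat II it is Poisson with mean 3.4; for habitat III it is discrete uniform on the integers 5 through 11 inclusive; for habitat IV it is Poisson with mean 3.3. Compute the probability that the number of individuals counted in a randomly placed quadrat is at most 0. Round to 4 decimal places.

Conditional on each habitat, P(X ≤ 0): I: 0.0550232; II: 0.0333733; III: 0; IV: 0.0368832.
By total probability, P(X ≤ 0) = 0.18·0.0550232 + 0.17·0.0333733 + 0.33·0 + 0.32·0.0368832 = 0.0273802.

0.0274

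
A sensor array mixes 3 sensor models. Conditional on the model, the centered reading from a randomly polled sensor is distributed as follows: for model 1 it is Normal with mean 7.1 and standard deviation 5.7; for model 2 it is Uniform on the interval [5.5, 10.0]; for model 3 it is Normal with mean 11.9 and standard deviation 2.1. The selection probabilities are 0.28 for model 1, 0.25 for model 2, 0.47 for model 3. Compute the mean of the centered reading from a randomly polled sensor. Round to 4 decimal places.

9.5185

Component means — 1: 7.1; 2: 7.75; 3: 11.9.
E[X] = 0.28·7.1 + 0.25·7.75 + 0.47·11.9 = 9.5185.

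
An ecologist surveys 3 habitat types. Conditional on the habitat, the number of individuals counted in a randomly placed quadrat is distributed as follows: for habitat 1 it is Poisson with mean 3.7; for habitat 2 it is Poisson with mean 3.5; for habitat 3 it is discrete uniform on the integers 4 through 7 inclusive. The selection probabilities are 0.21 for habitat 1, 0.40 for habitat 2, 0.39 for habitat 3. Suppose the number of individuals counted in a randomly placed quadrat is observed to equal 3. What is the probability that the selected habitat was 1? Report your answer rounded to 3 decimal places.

0.337

Likelihoods P(X=3 | ·): 1: 0.20872; 2: 0.215785; 3: 0.
Posterior ∝ prior × likelihood. Numerator for 1: 0.21·0.20872 = 0.0438312.
Normalizing constant: 0.21·0.20872 + 0.4·0.215785 + 0.39·0 = 0.130145.
P(1 | observation) = 0.0438312 / 0.130145 = 0.336787.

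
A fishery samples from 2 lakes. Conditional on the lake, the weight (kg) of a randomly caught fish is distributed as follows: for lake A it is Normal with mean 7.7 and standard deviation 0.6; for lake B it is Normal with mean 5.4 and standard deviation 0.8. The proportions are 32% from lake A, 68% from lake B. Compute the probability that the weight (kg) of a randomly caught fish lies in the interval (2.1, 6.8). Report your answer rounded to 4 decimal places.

0.6741

Conditional on each lake, P(2.1 < X < 6.8): A: 0.0668072; B: 0.959922.
By total probability, P(2.1 < X < 6.8) = 0.32·0.0668072 + 0.68·0.959922 = 0.674125.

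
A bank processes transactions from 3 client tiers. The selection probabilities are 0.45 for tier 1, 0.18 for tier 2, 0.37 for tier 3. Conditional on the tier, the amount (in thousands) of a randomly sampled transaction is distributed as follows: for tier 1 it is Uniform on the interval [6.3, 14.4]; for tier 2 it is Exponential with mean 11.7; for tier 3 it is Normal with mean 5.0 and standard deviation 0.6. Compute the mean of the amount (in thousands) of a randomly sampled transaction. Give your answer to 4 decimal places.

Component means — 1: 10.35; 2: 11.7; 3: 5.
E[X] = 0.45·10.35 + 0.18·11.7 + 0.37·5 = 8.6135.

8.6135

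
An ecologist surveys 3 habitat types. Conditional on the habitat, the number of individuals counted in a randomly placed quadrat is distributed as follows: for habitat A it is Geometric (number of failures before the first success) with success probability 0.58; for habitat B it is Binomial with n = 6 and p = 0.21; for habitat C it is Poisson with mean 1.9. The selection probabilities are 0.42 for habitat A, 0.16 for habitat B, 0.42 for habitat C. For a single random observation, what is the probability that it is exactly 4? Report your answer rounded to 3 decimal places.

Conditional on each habitat, P(X = 4): A: 0.0180478; B: 0.0182063; C: 0.0812164.
By total probability, P(X = 4) = 0.42·0.0180478 + 0.16·0.0182063 + 0.42·0.0812164 = 0.044604.

0.045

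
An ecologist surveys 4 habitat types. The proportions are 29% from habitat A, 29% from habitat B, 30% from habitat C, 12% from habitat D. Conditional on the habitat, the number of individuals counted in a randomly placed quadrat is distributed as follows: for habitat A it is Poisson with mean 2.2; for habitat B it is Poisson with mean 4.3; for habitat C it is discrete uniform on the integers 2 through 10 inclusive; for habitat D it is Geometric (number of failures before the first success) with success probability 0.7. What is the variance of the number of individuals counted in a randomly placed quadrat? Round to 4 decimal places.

7.5853

Per component, A: μ=2.2, E[X²]=7.04; B: μ=4.3, E[X²]=22.79; C: μ=6, E[X²]=42.6667; D: μ=0.428571, E[X²]=0.795918.
E[X] = 0.29·2.2 + 0.29·4.3 + 0.3·6 + 0.12·0.428571 = 3.73643.
E[X²] = 0.29·7.04 + 0.29·22.79 + 0.3·42.6667 + 0.12·0.795918 = 21.5462.
Var(X) = E[X²] − (E[X])² = 21.5462 − 13.9609 = 7.58531.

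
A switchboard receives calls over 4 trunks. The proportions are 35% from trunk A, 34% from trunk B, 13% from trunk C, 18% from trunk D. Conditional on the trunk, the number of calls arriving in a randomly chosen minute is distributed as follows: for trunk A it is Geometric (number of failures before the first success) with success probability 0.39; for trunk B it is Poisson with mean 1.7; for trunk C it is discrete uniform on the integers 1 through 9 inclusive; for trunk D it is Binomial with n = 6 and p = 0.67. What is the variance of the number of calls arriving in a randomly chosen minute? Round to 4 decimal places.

Per component, A: μ=1.5641, E[X²]=6.45694; B: μ=1.7, E[X²]=4.59; C: μ=5, E[X²]=31.6667; D: μ=4.02, E[X²]=17.487.
E[X] = 0.35·1.5641 + 0.34·1.7 + 0.13·5 + 0.18·4.02 = 2.49904.
E[X²] = 0.35·6.45694 + 0.34·4.59 + 0.13·31.6667 + 0.18·17.487 = 11.0849.
Var(X) = E[X²] − (E[X])² = 11.0849 − 6.24518 = 4.83967.

4.8397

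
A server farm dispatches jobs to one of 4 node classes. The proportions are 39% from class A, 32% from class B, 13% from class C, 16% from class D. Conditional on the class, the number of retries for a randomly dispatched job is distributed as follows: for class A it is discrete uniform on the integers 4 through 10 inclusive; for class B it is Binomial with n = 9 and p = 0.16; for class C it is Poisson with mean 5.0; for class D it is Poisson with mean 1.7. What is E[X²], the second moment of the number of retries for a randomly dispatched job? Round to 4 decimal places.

26.3550

For each component E[X²] = Var + (mean)², giving A: 53; B: 3.2832; C: 30; D: 4.59.
Overall E[X²] = 0.39·53 + 0.32·3.2832 + 0.13·30 + 0.16·4.59 = 26.355.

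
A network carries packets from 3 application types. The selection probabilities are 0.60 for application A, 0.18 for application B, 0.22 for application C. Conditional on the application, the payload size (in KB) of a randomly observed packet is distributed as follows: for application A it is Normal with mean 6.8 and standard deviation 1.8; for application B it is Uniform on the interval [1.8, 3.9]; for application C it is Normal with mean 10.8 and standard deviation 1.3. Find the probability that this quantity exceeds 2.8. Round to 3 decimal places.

Conditional on each application, P(X > 2.8): A: 0.986866; B: 0.52381; C: 1.
By total probability, P(X > 2.8) = 0.6·0.986866 + 0.18·0.52381 + 0.22·1 = 0.906405.

0.906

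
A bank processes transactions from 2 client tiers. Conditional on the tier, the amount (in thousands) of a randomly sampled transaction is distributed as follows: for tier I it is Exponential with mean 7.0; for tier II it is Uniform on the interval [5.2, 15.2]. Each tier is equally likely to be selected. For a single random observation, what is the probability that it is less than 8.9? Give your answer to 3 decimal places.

Conditional on each tier, P(X < 8.9): I: 0.719569; II: 0.37.
By total probability, P(X < 8.9) = 0.5·0.719569 + 0.5·0.37 = 0.544785.

0.545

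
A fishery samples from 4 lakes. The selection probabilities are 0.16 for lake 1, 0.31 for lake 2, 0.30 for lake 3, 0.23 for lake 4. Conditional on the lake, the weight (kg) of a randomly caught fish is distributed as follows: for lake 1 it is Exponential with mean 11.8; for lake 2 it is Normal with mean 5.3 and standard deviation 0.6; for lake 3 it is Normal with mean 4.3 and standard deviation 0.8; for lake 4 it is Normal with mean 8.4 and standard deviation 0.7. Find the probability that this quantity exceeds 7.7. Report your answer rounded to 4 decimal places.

Conditional on each lake, P(X > 7.7): 1: 0.52072; 2: 3.16712e-05; 3: 1.06885e-05; 4: 0.841345.
By total probability, P(X > 7.7) = 0.16·0.52072 + 0.31·3.16712e-05 + 0.3·1.06885e-05 + 0.23·0.841345 = 0.276838.

0.2768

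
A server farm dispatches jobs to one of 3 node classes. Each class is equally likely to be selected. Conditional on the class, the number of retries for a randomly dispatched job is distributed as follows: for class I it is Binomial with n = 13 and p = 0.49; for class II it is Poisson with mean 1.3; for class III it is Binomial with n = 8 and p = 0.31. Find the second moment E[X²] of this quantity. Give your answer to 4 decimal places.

For each component E[X²] = Var + (mean)², giving I: 43.8256; II: 2.99; III: 7.8616.
Overall E[X²] = 0.333333·43.8256 + 0.333333·2.99 + 0.333333·7.8616 = 18.2257.

18.2257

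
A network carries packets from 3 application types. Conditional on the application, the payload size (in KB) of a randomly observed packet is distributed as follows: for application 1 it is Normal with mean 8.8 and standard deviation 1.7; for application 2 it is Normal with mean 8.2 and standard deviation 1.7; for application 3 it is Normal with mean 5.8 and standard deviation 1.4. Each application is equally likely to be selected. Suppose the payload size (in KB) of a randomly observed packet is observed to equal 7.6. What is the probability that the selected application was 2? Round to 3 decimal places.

0.418

Likelihoods f(7.6 | ·): 1: 0.182921; 2: 0.220502; 3: 0.124688.
Posterior ∝ prior × likelihood. Numerator for 2: 0.333333·0.220502 = 0.0735005.
Normalizing constant: 0.333333·0.182921 + 0.333333·0.220502 + 0.333333·0.124688 = 0.176037.
P(2 | observation) = 0.0735005 / 0.176037 = 0.417529.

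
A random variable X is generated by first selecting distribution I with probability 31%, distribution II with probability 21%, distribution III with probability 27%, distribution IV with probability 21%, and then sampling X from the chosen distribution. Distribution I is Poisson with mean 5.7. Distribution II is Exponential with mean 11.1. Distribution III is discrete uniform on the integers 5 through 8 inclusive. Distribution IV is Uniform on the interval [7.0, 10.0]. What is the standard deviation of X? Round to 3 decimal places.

Per component, I: μ=5.7, E[X²]=38.19; II: μ=11.1, E[X²]=246.42; III: μ=6.5, E[X²]=43.5; IV: μ=8.5, E[X²]=73.
E[X] = 0.31·5.7 + 0.21·11.1 + 0.27·6.5 + 0.21·8.5 = 7.638.
E[X²] = 0.31·38.19 + 0.21·246.42 + 0.27·43.5 + 0.21·73 = 90.6621.
Var(X) = E[X²] − (E[X])² = 90.6621 − 58.339 = 32.3231.
SD(X) = √32.3231 = 5.68534.

5.685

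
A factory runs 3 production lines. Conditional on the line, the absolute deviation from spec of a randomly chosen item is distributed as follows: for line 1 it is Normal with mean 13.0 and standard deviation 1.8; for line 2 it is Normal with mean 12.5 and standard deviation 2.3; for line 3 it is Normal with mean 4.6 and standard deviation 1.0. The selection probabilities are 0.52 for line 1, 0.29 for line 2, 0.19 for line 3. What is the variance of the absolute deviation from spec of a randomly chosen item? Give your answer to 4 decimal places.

Per component, 1: μ=13, E[X²]=172.24; 2: μ=12.5, E[X²]=161.54; 3: μ=4.6, E[X²]=22.16.
E[X] = 0.52·13 + 0.29·12.5 + 0.19·4.6 = 11.259.
E[X²] = 0.52·172.24 + 0.29·161.54 + 0.19·22.16 = 140.622.
Var(X) = E[X²] − (E[X])² = 140.622 − 126.765 = 13.8567.

13.8567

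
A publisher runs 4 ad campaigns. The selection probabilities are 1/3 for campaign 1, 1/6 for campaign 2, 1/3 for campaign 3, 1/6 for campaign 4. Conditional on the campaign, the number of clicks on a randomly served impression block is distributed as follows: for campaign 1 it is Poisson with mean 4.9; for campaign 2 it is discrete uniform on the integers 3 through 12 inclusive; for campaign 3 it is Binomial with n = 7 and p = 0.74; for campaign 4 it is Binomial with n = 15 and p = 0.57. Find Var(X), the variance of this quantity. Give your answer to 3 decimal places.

6.155

Per component, 1: μ=4.9, E[X²]=28.91; 2: μ=7.5, E[X²]=64.5; 3: μ=5.18, E[X²]=28.1792; 4: μ=8.55, E[X²]=76.779.
E[X] = 0.333333·4.9 + 0.166667·7.5 + 0.333333·5.18 + 0.166667·8.55 = 6.035.
E[X²] = 0.333333·28.91 + 0.166667·64.5 + 0.333333·28.1792 + 0.166667·76.779 = 42.5762.
Var(X) = E[X²] − (E[X])² = 42.5762 − 36.4212 = 6.15501.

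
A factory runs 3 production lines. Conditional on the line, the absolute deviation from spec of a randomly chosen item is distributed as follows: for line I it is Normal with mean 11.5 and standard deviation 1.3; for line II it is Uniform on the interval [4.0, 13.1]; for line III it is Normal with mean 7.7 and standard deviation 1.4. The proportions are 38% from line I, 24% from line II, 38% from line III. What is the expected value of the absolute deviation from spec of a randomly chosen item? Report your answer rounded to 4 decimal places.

9.3480

Component means — I: 11.5; II: 8.55; III: 7.7.
E[X] = 0.38·11.5 + 0.24·8.55 + 0.38·7.7 = 9.348.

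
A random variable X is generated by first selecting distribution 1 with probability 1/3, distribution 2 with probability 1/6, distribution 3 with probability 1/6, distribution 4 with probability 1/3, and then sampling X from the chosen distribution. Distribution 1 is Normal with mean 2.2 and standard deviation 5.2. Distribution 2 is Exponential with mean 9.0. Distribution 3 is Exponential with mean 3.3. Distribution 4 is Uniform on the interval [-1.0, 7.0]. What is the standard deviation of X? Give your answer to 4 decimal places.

Per component, 1: μ=2.2, E[X²]=31.88; 2: μ=9, E[X²]=162; 3: μ=3.3, E[X²]=21.78; 4: μ=3, E[X²]=14.3333.
E[X] = 0.333333·2.2 + 0.166667·9 + 0.166667·3.3 + 0.333333·3 = 3.78333.
E[X²] = 0.333333·31.88 + 0.166667·162 + 0.166667·21.78 + 0.333333·14.3333 = 46.0344.
Var(X) = E[X²] − (E[X])² = 46.0344 − 14.3136 = 31.7208.
SD(X) = √31.7208 = 5.63213.

5.6321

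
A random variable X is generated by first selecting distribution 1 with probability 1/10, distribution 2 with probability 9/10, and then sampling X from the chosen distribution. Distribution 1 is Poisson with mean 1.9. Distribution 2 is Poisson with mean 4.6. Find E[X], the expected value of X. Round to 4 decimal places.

4.3300

Component means — 1: 1.9; 2: 4.6.
E[X] = 0.1·1.9 + 0.9·4.6 = 4.33.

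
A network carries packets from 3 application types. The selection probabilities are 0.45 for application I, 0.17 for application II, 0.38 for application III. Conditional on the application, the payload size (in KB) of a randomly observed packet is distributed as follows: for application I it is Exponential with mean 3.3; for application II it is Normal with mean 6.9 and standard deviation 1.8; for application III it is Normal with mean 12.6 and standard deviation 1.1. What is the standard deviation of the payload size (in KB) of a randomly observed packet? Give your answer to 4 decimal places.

4.8776

Per component, I: μ=3.3, E[X²]=21.78; II: μ=6.9, E[X²]=50.85; III: μ=12.6, E[X²]=159.97.
E[X] = 0.45·3.3 + 0.17·6.9 + 0.38·12.6 = 7.446.
E[X²] = 0.45·21.78 + 0.17·50.85 + 0.38·159.97 = 79.2341.
Var(X) = E[X²] − (E[X])² = 79.2341 − 55.4429 = 23.7912.
SD(X) = √23.7912 = 4.87762.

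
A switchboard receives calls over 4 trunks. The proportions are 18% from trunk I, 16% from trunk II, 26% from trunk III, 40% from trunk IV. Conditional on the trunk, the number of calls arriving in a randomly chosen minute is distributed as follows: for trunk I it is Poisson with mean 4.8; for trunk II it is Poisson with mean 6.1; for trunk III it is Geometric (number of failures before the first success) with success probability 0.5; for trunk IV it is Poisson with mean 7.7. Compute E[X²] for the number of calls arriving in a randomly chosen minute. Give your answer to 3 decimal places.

For each component E[X²] = Var + (mean)², giving I: 27.84; II: 43.31; III: 3; IV: 66.99.
Overall E[X²] = 0.18·27.84 + 0.16·43.31 + 0.26·3 + 0.4·66.99 = 39.5168.

39.517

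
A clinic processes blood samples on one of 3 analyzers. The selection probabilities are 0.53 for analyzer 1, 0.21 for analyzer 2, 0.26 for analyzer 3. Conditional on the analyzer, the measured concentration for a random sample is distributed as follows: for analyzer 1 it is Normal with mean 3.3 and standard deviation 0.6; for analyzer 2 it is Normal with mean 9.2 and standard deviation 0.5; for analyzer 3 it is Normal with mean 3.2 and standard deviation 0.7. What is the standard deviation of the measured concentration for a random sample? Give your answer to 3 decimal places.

Per component, 1: μ=3.3, E[X²]=11.25; 2: μ=9.2, E[X²]=84.89; 3: μ=3.2, E[X²]=10.73.
E[X] = 0.53·3.3 + 0.21·9.2 + 0.26·3.2 = 4.513.
E[X²] = 0.53·11.25 + 0.21·84.89 + 0.26·10.73 = 26.5792.
Var(X) = E[X²] − (E[X])² = 26.5792 − 20.3672 = 6.21203.
SD(X) = √6.21203 = 2.49239.

2.492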